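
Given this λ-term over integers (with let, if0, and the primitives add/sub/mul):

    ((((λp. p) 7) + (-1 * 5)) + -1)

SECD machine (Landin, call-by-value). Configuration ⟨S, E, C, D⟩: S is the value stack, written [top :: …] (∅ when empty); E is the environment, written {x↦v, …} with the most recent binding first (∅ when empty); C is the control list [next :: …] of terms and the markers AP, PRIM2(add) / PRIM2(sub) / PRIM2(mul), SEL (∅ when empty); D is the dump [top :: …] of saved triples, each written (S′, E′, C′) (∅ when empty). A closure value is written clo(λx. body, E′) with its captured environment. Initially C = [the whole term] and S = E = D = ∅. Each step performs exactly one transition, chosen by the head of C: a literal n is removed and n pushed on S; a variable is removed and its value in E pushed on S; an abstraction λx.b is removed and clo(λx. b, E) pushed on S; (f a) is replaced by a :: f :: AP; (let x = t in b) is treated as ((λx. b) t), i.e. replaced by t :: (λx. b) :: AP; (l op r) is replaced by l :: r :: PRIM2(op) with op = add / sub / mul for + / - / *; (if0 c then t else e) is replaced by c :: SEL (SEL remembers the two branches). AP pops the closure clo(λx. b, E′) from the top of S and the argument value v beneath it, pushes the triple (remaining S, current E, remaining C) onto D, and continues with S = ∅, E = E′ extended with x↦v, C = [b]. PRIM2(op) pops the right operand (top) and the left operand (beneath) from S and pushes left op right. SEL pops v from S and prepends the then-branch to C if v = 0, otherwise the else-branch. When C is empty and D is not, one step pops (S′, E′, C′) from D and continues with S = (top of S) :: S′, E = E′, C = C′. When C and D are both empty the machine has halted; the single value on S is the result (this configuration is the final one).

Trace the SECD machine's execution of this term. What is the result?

[0] <S=∅, E=∅, C=[((((λp. p) 7) + (-1 * 5)) + -1)], D=∅>
[1] <S=∅, E=∅, C=[(((λp. p) 7) + (-1 * 5)) :: -1 :: PRIM2(add)], D=∅>
[2] <S=∅, E=∅, C=[((λp. p) 7) :: (-1 * 5) :: PRIM2(add) :: -1 :: PRIM2(add)], D=∅>
[3] <S=∅, E=∅, C=[7 :: (λp. p) :: AP :: (-1 * 5) :: PRIM2(add) :: -1 :: PRIM2(add)], D=∅>
[4] <S=[7], E=∅, C=[(λp. p) :: AP :: (-1 * 5) :: PRIM2(add) :: -1 :: PRIM2(add)], D=∅>
[5] <S=[clo(λp. p, ∅) :: 7], E=∅, C=[AP :: (-1 * 5) :: PRIM2(add) :: -1 :: PRIM2(add)], D=∅>
[6] <S=∅, E={p↦7}, C=[p], D=[(∅, ∅, [(-1 * 5) :: PRIM2(add) :: -1 :: PRIM2(add)])]>
[7] <S=[7], E={p↦7}, C=∅, D=[(∅, ∅, [(-1 * 5) :: PRIM2(add) :: -1 :: PRIM2(add)])]>
[8] <S=[7], E=∅, C=[(-1 * 5) :: PRIM2(add) :: -1 :: PRIM2(add)], D=∅>
[9] <S=[7], E=∅, C=[-1 :: 5 :: PRIM2(mul) :: PRIM2(add) :: -1 :: PRIM2(add)], D=∅>
[10] <S=[-1 :: 7], E=∅, C=[5 :: PRIM2(mul) :: PRIM2(add) :: -1 :: PRIM2(add)], D=∅>
[11] <S=[5 :: -1 :: 7], E=∅, C=[PRIM2(mul) :: PRIM2(add) :: -1 :: PRIM2(add)], D=∅>
[12] <S=[-5 :: 7], E=∅, C=[PRIM2(add) :: -1 :: PRIM2(add)], D=∅>
[13] <S=[2], E=∅, C=[-1 :: PRIM2(add)], D=∅>
[14] <S=[-1 :: 2], E=∅, C=[PRIM2(add)], D=∅>
[15] <S=[1], E=∅, C=∅, D=∅>
→ final value 1

Answer: 1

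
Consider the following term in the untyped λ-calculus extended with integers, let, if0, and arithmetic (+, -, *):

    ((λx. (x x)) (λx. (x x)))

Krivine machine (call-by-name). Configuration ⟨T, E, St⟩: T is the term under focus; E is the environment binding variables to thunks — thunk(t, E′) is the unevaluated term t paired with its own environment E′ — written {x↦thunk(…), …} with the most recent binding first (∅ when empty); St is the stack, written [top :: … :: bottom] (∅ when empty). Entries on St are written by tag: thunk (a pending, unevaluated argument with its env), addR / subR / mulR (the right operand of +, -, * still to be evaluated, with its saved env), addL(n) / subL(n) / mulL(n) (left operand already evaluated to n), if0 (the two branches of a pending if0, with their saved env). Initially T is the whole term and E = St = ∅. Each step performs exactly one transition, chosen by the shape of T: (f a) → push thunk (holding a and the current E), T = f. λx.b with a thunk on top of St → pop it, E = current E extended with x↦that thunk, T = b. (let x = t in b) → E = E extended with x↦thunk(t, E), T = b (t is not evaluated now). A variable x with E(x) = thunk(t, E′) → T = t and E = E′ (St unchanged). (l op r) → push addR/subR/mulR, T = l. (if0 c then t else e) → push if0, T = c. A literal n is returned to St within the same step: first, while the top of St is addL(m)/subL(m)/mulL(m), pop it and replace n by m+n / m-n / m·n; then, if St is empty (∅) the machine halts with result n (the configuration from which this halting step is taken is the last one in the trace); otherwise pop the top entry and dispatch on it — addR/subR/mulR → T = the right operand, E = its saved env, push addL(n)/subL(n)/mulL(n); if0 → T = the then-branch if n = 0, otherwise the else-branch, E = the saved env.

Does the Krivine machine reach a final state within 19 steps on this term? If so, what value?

Answer: DIVERGES (no final state within 19 steps)

Derivation:
step 0: <T=((λx. (x x)) (λx. (x x))), E=∅, St=∅>
step 1: <T=(λx. (x x)), E=∅, St=[thunk]>
step 2: <T=(x x), E={x↦thunk((λx. (x x)), ∅)}, St=∅>
step 3: <T=x, E={x↦thunk((λx. (x x)), ∅)}, St=[thunk]>
step 4: <T=(λx. (x x)), E=∅, St=[thunk]>
step 5: <T=(x x), E={x↦thunk(x, {x↦thunk((λx. (x x)), ∅)})}, St=∅>
step 6: <T=x, E={x↦thunk(x, {x↦thunk((λx. (x x)), ∅)})}, St=[thunk]>
step 7: <T=x, E={x↦thunk((λx. (x x)), ∅)}, St=[thunk]>
step 8: <T=(λx. (x x)), E=∅, St=[thunk]>
step 9: <T=(x x), E={x↦thunk(x, {x↦thunk(x, {x↦thunk((λx. (x x)), ∅)})})}, St=∅>
step 10: <T=x, E={x↦thunk(x, {x↦thunk(x, {x↦thunk((λx. (x x)), ∅)})})}, St=[thunk]>
step 11: <T=x, E={x↦thunk(x, {x↦thunk((λx. (x x)), ∅)})}, St=[thunk]>
step 12: <T=x, E={x↦thunk((λx. (x x)), ∅)}, St=[thunk]>
step 13: <T=(λx. (x x)), E=∅, St=[thunk]>
step 14: <T=(x x), E={x↦thunk(x, {x↦thunk(x, {x↦thunk(x, {x↦thunk((λx. (x x)), ∅)})})})}, St=∅>
step 15: <T=x, E={x↦thunk(x, {x↦thunk(x, {x↦thunk(x, {x↦thunk((λx. (x x)), ∅)})})})}, St=[thunk]>
step 16: <T=x, E={x↦thunk(x, {x↦thunk(x, {x↦thunk((λx. (x x)), ∅)})})}, St=[thunk]>
step 17: <T=x, E={x↦thunk(x, {x↦thunk((λx. (x x)), ∅)})}, St=[thunk]>
step 18: <T=x, E={x↦thunk((λx. (x x)), ∅)}, St=[thunk]>
step 19: <T=(λx. (x x)), E=∅, St=[thunk]>
→ 19 transitions taken and the configuration is still not final: no result within 19 steps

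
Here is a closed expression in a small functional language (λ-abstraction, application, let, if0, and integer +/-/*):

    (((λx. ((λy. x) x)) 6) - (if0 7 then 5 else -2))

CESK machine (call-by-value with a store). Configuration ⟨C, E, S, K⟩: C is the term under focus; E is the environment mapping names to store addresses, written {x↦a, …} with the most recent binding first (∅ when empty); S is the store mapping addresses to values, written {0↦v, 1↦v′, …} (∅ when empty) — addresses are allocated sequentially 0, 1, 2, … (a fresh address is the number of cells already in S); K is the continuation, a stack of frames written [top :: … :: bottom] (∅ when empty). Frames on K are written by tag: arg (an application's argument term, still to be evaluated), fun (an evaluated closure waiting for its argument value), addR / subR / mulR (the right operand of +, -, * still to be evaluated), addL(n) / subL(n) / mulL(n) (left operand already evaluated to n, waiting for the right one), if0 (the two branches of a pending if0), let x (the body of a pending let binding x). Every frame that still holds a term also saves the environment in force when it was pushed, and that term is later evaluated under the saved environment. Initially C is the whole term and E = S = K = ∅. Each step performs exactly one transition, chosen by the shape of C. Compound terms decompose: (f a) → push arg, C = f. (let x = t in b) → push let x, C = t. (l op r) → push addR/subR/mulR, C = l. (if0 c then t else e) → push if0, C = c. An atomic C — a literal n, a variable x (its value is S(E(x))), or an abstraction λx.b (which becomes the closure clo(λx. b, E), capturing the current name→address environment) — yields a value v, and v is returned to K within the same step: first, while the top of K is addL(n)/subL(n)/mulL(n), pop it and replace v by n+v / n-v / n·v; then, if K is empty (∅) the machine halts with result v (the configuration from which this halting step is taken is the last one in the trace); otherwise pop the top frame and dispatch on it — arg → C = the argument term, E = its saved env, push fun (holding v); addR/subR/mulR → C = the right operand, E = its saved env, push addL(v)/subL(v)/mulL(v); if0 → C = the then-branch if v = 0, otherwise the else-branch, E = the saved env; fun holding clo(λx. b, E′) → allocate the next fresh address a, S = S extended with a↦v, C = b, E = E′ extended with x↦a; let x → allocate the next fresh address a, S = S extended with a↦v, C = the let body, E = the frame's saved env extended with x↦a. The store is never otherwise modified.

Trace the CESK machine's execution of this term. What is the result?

Answer: 8

Machine steps:
[0] [C=(((λx. ((λy. x) x)) 6) - (if0 7 then 5 else -2)) | E=∅ | S=∅ | K=∅]
[1] [C=((λx. ((λy. x) x)) 6) | E=∅ | S=∅ | K=[subR]]
[2] [C=(λx. ((λy. x) x)) | E=∅ | S=∅ | K=[arg :: subR]]
[3] [C=6 | E=∅ | S=∅ | K=[fun :: subR]]
[4] [C=((λy. x) x) | E={x↦0} | S={0↦6} | K=[subR]]
[5] [C=(λy. x) | E={x↦0} | S={0↦6} | K=[arg :: subR]]
[6] [C=x | E={x↦0} | S={0↦6} | K=[fun :: subR]]
[7] [C=x | E={y↦1, x↦0} | S={0↦6, 1↦6} | K=[subR]]
[8] [C=(if0 7 then 5 else -2) | E=∅ | S={0↦6, 1↦6} | K=[subL(6)]]
[9] [C=7 | E=∅ | S={0↦6, 1↦6} | K=[if0 :: subL(6)]]
[10] [C=-2 | E=∅ | S={0↦6, 1↦6} | K=[subL(6)]]
→ final value 8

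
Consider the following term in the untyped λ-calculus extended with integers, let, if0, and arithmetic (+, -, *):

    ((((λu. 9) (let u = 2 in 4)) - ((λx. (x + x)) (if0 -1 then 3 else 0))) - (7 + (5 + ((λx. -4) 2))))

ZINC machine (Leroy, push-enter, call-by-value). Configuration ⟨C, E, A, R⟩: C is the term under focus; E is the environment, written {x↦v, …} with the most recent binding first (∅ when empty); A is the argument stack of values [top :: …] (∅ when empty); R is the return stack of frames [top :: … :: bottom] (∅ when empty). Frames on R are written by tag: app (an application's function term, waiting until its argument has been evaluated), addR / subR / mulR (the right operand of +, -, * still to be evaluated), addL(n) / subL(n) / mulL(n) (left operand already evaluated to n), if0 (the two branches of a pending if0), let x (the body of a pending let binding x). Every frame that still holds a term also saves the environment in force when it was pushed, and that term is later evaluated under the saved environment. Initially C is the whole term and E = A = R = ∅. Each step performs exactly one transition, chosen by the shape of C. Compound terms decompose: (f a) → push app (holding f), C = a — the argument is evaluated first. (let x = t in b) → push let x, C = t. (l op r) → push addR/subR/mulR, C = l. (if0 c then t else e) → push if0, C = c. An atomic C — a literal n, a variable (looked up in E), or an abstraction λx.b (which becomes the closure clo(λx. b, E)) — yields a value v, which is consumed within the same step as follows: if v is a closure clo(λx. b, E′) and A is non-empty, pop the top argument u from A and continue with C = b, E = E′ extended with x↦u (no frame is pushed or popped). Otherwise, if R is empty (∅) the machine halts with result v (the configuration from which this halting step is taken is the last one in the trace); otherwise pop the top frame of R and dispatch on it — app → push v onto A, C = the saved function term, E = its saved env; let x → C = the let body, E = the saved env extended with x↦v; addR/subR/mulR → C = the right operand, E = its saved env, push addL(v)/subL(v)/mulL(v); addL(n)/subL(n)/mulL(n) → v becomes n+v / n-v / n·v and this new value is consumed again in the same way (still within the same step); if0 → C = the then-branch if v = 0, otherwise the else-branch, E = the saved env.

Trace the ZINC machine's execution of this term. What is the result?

t=0: ⟨C=((((λu. 9) (let u = 2 in 4)) - ((λx. (x + x)) (if0 -1 then 3 else 0))) - (7 + (5 + ((λx. -4) 2)))); E=∅; A=∅; R=∅⟩
t=1: ⟨C=(((λu. 9) (let u = 2 in 4)) - ((λx. (x + x)) (if0 -1 then 3 else 0))); E=∅; A=∅; R=[subR]⟩
t=2: ⟨C=((λu. 9) (let u = 2 in 4)); E=∅; A=∅; R=[subR :: subR]⟩
t=3: ⟨C=(let u = 2 in 4); E=∅; A=∅; R=[app :: subR :: subR]⟩
t=4: ⟨C=2; E=∅; A=∅; R=[let u :: app :: subR :: subR]⟩
t=5: ⟨C=4; E={u↦2}; A=∅; R=[app :: subR :: subR]⟩
t=6: ⟨C=(λu. 9); E=∅; A=[4]; R=[subR :: subR]⟩
t=7: ⟨C=9; E={u↦4}; A=∅; R=[subR :: subR]⟩
t=8: ⟨C=((λx. (x + x)) (if0 -1 then 3 else 0)); E=∅; A=∅; R=[subL(9) :: subR]⟩
t=9: ⟨C=(if0 -1 then 3 else 0); E=∅; A=∅; R=[app :: subL(9) :: subR]⟩
t=10: ⟨C=-1; E=∅; A=∅; R=[if0 :: app :: subL(9) :: subR]⟩
t=11: ⟨C=0; E=∅; A=∅; R=[app :: subL(9) :: subR]⟩
t=12: ⟨C=(λx. (x + x)); E=∅; A=[0]; R=[subL(9) :: subR]⟩
t=13: ⟨C=(x + x); E={x↦0}; A=∅; R=[subL(9) :: subR]⟩
t=14: ⟨C=x; E={x↦0}; A=∅; R=[addR :: subL(9) :: subR]⟩
t=15: ⟨C=x; E={x↦0}; A=∅; R=[addL(0) :: subL(9) :: subR]⟩
t=16: ⟨C=(7 + (5 + ((λx. -4) 2))); E=∅; A=∅; R=[subL(9)]⟩
t=17: ⟨C=7; E=∅; A=∅; R=[addR :: subL(9)]⟩
t=18: ⟨C=(5 + ((λx. -4) 2)); E=∅; A=∅; R=[addL(7) :: subL(9)]⟩
t=19: ⟨C=5; E=∅; A=∅; R=[addR :: addL(7) :: subL(9)]⟩
t=20: ⟨C=((λx. -4) 2); E=∅; A=∅; R=[addL(5) :: addL(7) :: subL(9)]⟩
t=21: ⟨C=2; E=∅; A=∅; R=[app :: addL(5) :: addL(7) :: subL(9)]⟩
t=22: ⟨C=(λx. -4); E=∅; A=[2]; R=[addL(5) :: addL(7) :: subL(9)]⟩
t=23: ⟨C=-4; E={x↦2}; A=∅; R=[addL(5) :: addL(7) :: subL(9)]⟩
→ final value 1

Answer: 1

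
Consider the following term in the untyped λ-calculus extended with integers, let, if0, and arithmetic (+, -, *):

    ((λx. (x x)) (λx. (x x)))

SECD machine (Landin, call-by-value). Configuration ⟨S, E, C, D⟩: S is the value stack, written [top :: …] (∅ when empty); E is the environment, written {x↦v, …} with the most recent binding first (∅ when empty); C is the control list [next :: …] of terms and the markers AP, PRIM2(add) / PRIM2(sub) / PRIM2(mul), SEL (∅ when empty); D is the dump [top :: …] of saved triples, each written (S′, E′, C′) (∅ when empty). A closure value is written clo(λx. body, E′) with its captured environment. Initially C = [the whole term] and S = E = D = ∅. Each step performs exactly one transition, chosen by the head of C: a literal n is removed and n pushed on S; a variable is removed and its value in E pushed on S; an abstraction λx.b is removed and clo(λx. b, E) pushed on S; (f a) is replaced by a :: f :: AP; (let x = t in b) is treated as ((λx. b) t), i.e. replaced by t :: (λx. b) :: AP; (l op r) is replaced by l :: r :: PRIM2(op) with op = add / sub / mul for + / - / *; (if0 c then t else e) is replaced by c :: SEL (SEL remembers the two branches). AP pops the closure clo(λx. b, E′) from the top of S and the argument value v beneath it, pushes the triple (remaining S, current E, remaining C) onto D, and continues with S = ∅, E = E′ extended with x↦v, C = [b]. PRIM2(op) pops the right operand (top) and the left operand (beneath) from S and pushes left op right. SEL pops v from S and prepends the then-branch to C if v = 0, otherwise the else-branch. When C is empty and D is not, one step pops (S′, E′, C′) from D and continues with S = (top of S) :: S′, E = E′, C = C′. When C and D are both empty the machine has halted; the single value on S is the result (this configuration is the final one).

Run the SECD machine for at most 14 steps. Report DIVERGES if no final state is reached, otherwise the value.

0. [S=∅ | E=∅ | C=[((λx. (x x)) (λx. (x x)))] | D=∅]
1. [S=∅ | E=∅ | C=[(λx. (x x)) :: (λx. (x x)) :: AP] | D=∅]
2. [S=[clo(λx. (x x), ∅)] | E=∅ | C=[(λx. (x x)) :: AP] | D=∅]
3. [S=[clo(λx. (x x), ∅) :: clo(λx. (x x), ∅)] | E=∅ | C=[AP] | D=∅]
4. [S=∅ | E={x↦clo(λx. (x x), ∅)} | C=[(x x)] | D=[(∅, ∅, ∅)]]
5. [S=∅ | E={x↦clo(λx. (x x), ∅)} | C=[x :: x :: AP] | D=[(∅, ∅, ∅)]]
6. [S=[clo(λx. (x x), ∅)] | E={x↦clo(λx. (x x), ∅)} | C=[x :: AP] | D=[(∅, ∅, ∅)]]
7. [S=[clo(λx. (x x), ∅) :: clo(λx. (x x), ∅)] | E={x↦clo(λx. (x x), ∅)} | C=[AP] | D=[(∅, ∅, ∅)]]
8. [S=∅ | E={x↦clo(λx. (x x), ∅)} | C=[(x x)] | D=[(∅, {x↦clo(λx. (x x), ∅)}, ∅) :: (∅, ∅, ∅)]]
9. [S=∅ | E={x↦clo(λx. (x x), ∅)} | C=[x :: x :: AP] | D=[(∅, {x↦clo(λx. (x x), ∅)}, ∅) :: (∅, ∅, ∅)]]
10. [S=[clo(λx. (x x), ∅)] | E={x↦clo(λx. (x x), ∅)} | C=[x :: AP] | D=[(∅, {x↦clo(λx. (x x), ∅)}, ∅) :: (∅, ∅, ∅)]]
11. [S=[clo(λx. (x x), ∅) :: clo(λx. (x x), ∅)] | E={x↦clo(λx. (x x), ∅)} | C=[AP] | D=[(∅, {x↦clo(λx. (x x), ∅)}, ∅) :: (∅, ∅, ∅)]]
12. [S=∅ | E={x↦clo(λx. (x x), ∅)} | C=[(x x)] | D=[(∅, {x↦clo(λx. (x x), ∅)}, ∅) :: (∅, {x↦clo(λx. (x x), ∅)}, ∅) :: (∅, ∅, ∅)]]
13. [S=∅ | E={x↦clo(λx. (x x), ∅)} | C=[x :: x :: AP] | D=[(∅, {x↦clo(λx. (x x), ∅)}, ∅) :: (∅, {x↦clo(λx. (x x), ∅)}, ∅) :: (∅, ∅, ∅)]]
14. [S=[clo(λx. (x x), ∅)] | E={x↦clo(λx. (x x), ∅)} | C=[x :: AP] | D=[(∅, {x↦clo(λx. (x x), ∅)}, ∅) :: (∅, {x↦clo(λx. (x x), ∅)}, ∅) :: (∅, ∅, ∅)]]
→ 14 transitions taken and the configuration is still not final: no result within 14 steps

Answer: DIVERGES (no final state within 14 steps)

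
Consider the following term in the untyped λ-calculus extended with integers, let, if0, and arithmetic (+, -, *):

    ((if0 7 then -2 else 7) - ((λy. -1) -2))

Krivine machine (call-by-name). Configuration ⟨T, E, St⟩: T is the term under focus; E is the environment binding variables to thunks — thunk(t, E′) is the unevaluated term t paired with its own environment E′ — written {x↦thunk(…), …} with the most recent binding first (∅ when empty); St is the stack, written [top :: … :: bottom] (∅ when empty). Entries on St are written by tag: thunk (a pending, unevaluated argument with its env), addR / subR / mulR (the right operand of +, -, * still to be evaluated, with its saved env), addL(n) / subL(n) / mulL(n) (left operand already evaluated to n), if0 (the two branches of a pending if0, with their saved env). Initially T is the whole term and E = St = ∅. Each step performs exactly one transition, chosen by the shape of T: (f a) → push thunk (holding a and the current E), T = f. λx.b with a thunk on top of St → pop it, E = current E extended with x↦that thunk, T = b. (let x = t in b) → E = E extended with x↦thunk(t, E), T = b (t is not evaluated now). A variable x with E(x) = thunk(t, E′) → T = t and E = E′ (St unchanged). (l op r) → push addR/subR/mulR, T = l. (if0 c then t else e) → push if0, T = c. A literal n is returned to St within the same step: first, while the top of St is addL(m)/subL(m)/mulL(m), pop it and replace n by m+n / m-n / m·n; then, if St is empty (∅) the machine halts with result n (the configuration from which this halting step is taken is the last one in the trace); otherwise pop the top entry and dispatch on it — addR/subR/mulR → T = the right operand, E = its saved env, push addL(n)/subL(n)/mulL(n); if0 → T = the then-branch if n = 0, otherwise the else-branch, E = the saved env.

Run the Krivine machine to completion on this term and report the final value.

Answer: 8

Execution trace:
0. [T=((if0 7 then -2 else 7) - ((λy. -1) -2)) | E=∅ | St=∅]
1. [T=(if0 7 then -2 else 7) | E=∅ | St=[subR]]
2. [T=7 | E=∅ | St=[if0 :: subR]]
3. [T=7 | E=∅ | St=[subR]]
4. [T=((λy. -1) -2) | E=∅ | St=[subL(7)]]
5. [T=(λy. -1) | E=∅ | St=[thunk :: subL(7)]]
6. [T=-1 | E={y↦thunk(-2, ∅)} | St=[subL(7)]]
→ final value 8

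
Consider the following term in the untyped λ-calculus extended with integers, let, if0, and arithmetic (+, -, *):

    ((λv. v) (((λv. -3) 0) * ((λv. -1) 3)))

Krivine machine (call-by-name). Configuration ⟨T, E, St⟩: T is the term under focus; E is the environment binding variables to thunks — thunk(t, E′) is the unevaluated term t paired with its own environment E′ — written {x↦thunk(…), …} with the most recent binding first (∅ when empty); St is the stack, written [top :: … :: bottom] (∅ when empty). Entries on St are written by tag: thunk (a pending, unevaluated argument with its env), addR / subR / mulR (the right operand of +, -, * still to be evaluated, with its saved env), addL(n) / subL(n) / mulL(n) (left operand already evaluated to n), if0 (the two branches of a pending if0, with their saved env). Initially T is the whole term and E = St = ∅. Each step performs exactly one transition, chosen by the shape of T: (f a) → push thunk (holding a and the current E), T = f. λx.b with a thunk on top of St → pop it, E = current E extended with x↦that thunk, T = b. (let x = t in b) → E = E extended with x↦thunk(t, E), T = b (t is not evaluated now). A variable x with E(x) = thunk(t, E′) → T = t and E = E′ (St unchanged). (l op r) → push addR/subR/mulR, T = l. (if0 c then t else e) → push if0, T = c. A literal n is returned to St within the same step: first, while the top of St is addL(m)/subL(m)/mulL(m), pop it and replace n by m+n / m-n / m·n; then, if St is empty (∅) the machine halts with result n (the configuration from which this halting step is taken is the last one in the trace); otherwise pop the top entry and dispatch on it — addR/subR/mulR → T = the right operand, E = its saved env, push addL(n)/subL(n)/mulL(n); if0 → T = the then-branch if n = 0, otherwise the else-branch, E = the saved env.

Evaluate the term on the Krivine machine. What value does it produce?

Answer: 3

Derivation:
step 0: <T=((λv. v) (((λv. -3) 0) * ((λv. -1) 3))), E=∅, St=∅>
step 1: <T=(λv. v), E=∅, St=[thunk]>
step 2: <T=v, E={v↦thunk((((λv. -3) 0) * ((λv. -1) 3)), ∅)}, St=∅>
step 3: <T=(((λv. -3) 0) * ((λv. -1) 3)), E=∅, St=∅>
step 4: <T=((λv. -3) 0), E=∅, St=[mulR]>
step 5: <T=(λv. -3), E=∅, St=[thunk :: mulR]>
step 6: <T=-3, E={v↦thunk(0, ∅)}, St=[mulR]>
step 7: <T=((λv. -1) 3), E=∅, St=[mulL(-3)]>
step 8: <T=(λv. -1), E=∅, St=[thunk :: mulL(-3)]>
step 9: <T=-1, E={v↦thunk(3, ∅)}, St=[mulL(-3)]>
→ final value 3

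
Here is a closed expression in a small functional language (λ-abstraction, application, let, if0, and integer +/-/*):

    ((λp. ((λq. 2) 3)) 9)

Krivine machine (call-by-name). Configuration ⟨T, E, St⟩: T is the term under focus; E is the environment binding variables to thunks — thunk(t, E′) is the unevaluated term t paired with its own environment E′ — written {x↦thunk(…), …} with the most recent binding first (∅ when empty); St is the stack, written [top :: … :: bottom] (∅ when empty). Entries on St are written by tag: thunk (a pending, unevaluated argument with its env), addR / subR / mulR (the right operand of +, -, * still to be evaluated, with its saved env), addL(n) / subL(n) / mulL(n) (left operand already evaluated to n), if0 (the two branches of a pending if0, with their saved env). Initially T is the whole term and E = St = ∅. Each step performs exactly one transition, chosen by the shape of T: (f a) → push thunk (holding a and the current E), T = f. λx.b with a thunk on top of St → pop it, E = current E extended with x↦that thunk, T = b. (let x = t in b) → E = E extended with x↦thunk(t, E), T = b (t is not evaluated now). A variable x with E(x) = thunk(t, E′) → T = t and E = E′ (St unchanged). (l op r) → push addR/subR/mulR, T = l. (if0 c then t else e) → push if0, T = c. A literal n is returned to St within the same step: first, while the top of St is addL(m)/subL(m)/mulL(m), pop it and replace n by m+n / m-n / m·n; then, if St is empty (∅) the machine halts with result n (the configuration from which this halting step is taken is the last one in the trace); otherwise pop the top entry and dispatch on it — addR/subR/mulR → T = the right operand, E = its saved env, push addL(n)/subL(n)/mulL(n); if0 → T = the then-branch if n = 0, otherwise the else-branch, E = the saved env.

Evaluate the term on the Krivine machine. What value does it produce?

Answer: 2

Machine steps:
0. [T=((λp. ((λq. 2) 3)) 9) | E=∅ | St=∅]
1. [T=(λp. ((λq. 2) 3)) | E=∅ | St=[thunk]]
2. [T=((λq. 2) 3) | E={p↦thunk(9, ∅)} | St=∅]
3. [T=(λq. 2) | E={p↦thunk(9, ∅)} | St=[thunk]]
4. [T=2 | E={q↦thunk(3, {p↦thunk(9, ∅)}), p↦thunk(9, ∅)} | St=∅]
→ final value 2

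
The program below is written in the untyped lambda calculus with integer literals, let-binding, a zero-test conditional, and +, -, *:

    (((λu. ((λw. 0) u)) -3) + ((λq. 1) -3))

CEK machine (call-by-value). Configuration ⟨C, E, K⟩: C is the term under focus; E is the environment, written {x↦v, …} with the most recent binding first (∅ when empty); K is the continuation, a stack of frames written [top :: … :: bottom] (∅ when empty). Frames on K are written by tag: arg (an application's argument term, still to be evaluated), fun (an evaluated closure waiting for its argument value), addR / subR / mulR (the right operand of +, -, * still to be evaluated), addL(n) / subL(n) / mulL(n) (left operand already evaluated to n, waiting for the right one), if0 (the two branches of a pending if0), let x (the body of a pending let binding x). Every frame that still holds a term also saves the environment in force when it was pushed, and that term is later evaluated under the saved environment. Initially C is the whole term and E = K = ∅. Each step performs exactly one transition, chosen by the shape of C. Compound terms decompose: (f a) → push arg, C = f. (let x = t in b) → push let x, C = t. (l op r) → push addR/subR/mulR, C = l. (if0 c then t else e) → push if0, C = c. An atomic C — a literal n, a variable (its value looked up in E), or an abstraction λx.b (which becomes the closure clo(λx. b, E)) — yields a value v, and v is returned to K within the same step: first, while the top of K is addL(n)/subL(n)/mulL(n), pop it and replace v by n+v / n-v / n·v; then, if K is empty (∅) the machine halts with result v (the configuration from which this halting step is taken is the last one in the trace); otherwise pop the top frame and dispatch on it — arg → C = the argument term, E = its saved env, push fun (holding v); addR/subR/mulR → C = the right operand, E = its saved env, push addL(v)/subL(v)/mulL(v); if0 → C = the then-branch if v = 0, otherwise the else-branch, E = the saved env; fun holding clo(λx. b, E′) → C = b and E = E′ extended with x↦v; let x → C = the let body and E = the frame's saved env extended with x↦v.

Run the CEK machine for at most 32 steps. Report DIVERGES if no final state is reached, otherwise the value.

t=0: <C=(((λu. ((λw. 0) u)) -3) + ((λq. 1) -3)), E=∅, K=∅>
t=1: <C=((λu. ((λw. 0) u)) -3), E=∅, K=[addR]>
t=2: <C=(λu. ((λw. 0) u)), E=∅, K=[arg :: addR]>
t=3: <C=-3, E=∅, K=[fun :: addR]>
t=4: <C=((λw. 0) u), E={u↦-3}, K=[addR]>
t=5: <C=(λw. 0), E={u↦-3}, K=[arg :: addR]>
t=6: <C=u, E={u↦-3}, K=[fun :: addR]>
t=7: <C=0, E={w↦-3, u↦-3}, K=[addR]>
t=8: <C=((λq. 1) -3), E=∅, K=[addL(0)]>
t=9: <C=(λq. 1), E=∅, K=[arg :: addL(0)]>
t=10: <C=-3, E=∅, K=[fun :: addL(0)]>
t=11: <C=1, E={q↦-3}, K=[addL(0)]>
→ final value 1

Answer: 1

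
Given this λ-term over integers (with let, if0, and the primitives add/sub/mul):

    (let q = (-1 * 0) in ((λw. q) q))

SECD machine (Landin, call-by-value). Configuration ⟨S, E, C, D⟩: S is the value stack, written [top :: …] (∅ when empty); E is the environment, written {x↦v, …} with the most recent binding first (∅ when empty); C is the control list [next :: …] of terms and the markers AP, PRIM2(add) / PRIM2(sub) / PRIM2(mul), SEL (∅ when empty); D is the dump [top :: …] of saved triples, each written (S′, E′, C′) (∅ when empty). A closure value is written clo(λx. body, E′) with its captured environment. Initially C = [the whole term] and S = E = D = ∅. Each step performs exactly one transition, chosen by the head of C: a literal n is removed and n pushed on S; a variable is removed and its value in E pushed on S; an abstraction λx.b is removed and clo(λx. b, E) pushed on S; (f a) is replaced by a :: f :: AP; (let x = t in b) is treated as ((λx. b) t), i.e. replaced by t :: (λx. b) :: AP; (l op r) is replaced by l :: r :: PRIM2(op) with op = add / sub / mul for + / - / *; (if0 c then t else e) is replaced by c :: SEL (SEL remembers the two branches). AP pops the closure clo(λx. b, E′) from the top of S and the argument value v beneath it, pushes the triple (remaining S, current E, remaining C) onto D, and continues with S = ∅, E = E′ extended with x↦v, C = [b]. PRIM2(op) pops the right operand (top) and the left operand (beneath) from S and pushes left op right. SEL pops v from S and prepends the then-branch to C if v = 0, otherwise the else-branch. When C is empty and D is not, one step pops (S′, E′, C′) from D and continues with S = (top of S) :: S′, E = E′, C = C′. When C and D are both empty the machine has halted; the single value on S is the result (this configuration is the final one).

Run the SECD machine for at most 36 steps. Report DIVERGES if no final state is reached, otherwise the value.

Answer: 0

Machine steps:
0. ⟨S=∅; E=∅; C=[(let q = (-1 * 0) in ((λw. q) q))]; D=∅⟩
1. ⟨S=∅; E=∅; C=[(-1 * 0) :: (λq. ((λw. q) q)) :: AP]; D=∅⟩
2. ⟨S=∅; E=∅; C=[-1 :: 0 :: PRIM2(mul) :: (λq. ((λw. q) q)) :: AP]; D=∅⟩
3. ⟨S=[-1]; E=∅; C=[0 :: PRIM2(mul) :: (λq. ((λw. q) q)) :: AP]; D=∅⟩
4. ⟨S=[0 :: -1]; E=∅; C=[PRIM2(mul) :: (λq. ((λw. q) q)) :: AP]; D=∅⟩
5. ⟨S=[0]; E=∅; C=[(λq. ((λw. q) q)) :: AP]; D=∅⟩
6. ⟨S=[clo(λq. ((λw. q) q), ∅) :: 0]; E=∅; C=[AP]; D=∅⟩
7. ⟨S=∅; E={q↦0}; C=[((λw. q) q)]; D=[(∅, ∅, ∅)]⟩
8. ⟨S=∅; E={q↦0}; C=[q :: (λw. q) :: AP]; D=[(∅, ∅, ∅)]⟩
9. ⟨S=[0]; E={q↦0}; C=[(λw. q) :: AP]; D=[(∅, ∅, ∅)]⟩
10. ⟨S=[clo(λw. q, {q↦0}) :: 0]; E={q↦0}; C=[AP]; D=[(∅, ∅, ∅)]⟩
11. ⟨S=∅; E={w↦0, q↦0}; C=[q]; D=[(∅, {q↦0}, ∅) :: (∅, ∅, ∅)]⟩
12. ⟨S=[0]; E={w↦0, q↦0}; C=∅; D=[(∅, {q↦0}, ∅) :: (∅, ∅, ∅)]⟩
13. ⟨S=[0]; E={q↦0}; C=∅; D=[(∅, ∅, ∅)]⟩
14. ⟨S=[0]; E=∅; C=∅; D=∅⟩
→ final value 0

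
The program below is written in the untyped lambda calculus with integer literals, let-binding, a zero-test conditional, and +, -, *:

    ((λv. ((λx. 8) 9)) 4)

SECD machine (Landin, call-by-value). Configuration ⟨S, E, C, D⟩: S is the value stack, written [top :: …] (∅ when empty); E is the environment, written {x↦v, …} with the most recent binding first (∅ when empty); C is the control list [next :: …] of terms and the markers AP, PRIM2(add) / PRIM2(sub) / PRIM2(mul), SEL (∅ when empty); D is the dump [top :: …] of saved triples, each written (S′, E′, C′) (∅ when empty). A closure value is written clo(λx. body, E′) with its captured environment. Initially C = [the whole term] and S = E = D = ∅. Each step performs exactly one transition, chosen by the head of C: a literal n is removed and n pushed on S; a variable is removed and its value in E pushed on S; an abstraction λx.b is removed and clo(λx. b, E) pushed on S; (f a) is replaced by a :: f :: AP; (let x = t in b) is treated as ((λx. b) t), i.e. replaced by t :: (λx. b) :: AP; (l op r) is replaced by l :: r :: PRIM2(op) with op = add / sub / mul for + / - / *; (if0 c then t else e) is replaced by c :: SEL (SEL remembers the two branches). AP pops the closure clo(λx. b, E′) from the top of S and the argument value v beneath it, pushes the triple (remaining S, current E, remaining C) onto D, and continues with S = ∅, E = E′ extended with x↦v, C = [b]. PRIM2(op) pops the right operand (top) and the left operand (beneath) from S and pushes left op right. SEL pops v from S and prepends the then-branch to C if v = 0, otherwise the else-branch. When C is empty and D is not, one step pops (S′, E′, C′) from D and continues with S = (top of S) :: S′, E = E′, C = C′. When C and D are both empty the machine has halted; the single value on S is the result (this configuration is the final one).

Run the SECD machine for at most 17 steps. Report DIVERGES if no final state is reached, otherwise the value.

step 0: ⟨S=∅; E=∅; C=[((λv. ((λx. 8) 9)) 4)]; D=∅⟩
step 1: ⟨S=∅; E=∅; C=[4 :: (λv. ((λx. 8) 9)) :: AP]; D=∅⟩
step 2: ⟨S=[4]; E=∅; C=[(λv. ((λx. 8) 9)) :: AP]; D=∅⟩
step 3: ⟨S=[clo(λv. ((λx. 8) 9), ∅) :: 4]; E=∅; C=[AP]; D=∅⟩
step 4: ⟨S=∅; E={v↦4}; C=[((λx. 8) 9)]; D=[(∅, ∅, ∅)]⟩
step 5: ⟨S=∅; E={v↦4}; C=[9 :: (λx. 8) :: AP]; D=[(∅, ∅, ∅)]⟩
step 6: ⟨S=[9]; E={v↦4}; C=[(λx. 8) :: AP]; D=[(∅, ∅, ∅)]⟩
step 7: ⟨S=[clo(λx. 8, {v↦4}) :: 9]; E={v↦4}; C=[AP]; D=[(∅, ∅, ∅)]⟩
step 8: ⟨S=∅; E={x↦9, v↦4}; C=[8]; D=[(∅, {v↦4}, ∅) :: (∅, ∅, ∅)]⟩
step 9: ⟨S=[8]; E={x↦9, v↦4}; C=∅; D=[(∅, {v↦4}, ∅) :: (∅, ∅, ∅)]⟩
step 10: ⟨S=[8]; E={v↦4}; C=∅; D=[(∅, ∅, ∅)]⟩
step 11: ⟨S=[8]; E=∅; C=∅; D=∅⟩
→ final value 8

Answer: 8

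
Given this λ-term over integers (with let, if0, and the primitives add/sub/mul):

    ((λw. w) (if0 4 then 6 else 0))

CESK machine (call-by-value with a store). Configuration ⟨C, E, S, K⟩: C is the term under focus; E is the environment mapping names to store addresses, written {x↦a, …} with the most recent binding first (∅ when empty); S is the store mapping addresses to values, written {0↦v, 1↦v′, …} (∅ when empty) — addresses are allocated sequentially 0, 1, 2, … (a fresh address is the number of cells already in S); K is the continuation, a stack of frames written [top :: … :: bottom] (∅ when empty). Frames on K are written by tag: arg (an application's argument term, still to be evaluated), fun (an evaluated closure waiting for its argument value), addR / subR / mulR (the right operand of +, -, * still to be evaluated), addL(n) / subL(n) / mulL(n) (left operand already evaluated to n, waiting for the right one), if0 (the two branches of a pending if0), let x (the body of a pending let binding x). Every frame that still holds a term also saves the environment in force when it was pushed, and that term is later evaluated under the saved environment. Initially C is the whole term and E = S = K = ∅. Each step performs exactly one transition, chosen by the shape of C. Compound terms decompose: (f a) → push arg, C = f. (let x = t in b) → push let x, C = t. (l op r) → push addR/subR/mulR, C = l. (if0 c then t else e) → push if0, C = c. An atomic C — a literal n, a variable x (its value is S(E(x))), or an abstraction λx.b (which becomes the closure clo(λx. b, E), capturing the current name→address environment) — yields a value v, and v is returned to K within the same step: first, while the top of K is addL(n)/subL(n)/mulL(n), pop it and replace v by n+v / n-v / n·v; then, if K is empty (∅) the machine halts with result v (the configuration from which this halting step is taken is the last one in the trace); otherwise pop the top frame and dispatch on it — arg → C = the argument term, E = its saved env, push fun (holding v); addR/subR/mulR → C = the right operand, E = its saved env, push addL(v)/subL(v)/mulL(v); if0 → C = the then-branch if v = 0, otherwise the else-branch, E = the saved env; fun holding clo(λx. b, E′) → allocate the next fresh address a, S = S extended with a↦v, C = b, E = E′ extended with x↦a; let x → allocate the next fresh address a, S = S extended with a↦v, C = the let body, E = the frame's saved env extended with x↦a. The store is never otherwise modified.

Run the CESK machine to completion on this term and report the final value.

0. <C=((λw. w) (if0 4 then 6 else 0)), E=∅, S=∅, K=∅>
1. <C=(λw. w), E=∅, S=∅, K=[arg]>
2. <C=(if0 4 then 6 else 0), E=∅, S=∅, K=[fun]>
3. <C=4, E=∅, S=∅, K=[if0 :: fun]>
4. <C=0, E=∅, S=∅, K=[fun]>
5. <C=w, E={w↦0}, S={0↦0}, K=∅>
→ final value 0

Answer: 0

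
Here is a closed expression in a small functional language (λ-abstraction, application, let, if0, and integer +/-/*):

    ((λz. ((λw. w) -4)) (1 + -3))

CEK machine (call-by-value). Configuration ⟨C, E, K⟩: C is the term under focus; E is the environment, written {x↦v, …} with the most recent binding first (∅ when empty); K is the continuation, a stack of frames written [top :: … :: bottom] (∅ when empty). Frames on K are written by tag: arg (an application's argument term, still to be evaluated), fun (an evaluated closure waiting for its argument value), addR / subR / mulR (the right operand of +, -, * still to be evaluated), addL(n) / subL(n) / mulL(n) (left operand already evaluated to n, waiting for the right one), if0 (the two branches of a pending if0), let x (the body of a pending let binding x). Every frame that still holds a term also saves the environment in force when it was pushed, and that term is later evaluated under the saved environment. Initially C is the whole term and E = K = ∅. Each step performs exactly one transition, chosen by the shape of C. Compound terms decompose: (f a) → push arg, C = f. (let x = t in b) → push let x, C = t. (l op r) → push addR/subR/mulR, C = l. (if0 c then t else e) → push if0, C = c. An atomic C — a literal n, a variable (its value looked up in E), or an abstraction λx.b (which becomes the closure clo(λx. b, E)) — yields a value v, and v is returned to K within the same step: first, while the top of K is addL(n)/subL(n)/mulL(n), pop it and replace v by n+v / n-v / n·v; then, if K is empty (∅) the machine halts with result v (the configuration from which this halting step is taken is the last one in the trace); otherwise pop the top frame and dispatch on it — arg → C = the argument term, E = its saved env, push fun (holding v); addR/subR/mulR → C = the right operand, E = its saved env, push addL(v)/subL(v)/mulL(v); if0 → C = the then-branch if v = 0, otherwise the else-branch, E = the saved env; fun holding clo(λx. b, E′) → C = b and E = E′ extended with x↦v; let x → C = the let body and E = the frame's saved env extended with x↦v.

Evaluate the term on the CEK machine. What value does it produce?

Answer: -4

Execution trace:
0. ⟨C=((λz. ((λw. w) -4)) (1 + -3)); E=∅; K=∅⟩
1. ⟨C=(λz. ((λw. w) -4)); E=∅; K=[arg]⟩
2. ⟨C=(1 + -3); E=∅; K=[fun]⟩
3. ⟨C=1; E=∅; K=[addR :: fun]⟩
4. ⟨C=-3; E=∅; K=[addL(1) :: fun]⟩
5. ⟨C=((λw. w) -4); E={z↦-2}; K=∅⟩
6. ⟨C=(λw. w); E={z↦-2}; K=[arg]⟩
7. ⟨C=-4; E={z↦-2}; K=[fun]⟩
8. ⟨C=w; E={w↦-4, z↦-2}; K=∅⟩
→ final value -4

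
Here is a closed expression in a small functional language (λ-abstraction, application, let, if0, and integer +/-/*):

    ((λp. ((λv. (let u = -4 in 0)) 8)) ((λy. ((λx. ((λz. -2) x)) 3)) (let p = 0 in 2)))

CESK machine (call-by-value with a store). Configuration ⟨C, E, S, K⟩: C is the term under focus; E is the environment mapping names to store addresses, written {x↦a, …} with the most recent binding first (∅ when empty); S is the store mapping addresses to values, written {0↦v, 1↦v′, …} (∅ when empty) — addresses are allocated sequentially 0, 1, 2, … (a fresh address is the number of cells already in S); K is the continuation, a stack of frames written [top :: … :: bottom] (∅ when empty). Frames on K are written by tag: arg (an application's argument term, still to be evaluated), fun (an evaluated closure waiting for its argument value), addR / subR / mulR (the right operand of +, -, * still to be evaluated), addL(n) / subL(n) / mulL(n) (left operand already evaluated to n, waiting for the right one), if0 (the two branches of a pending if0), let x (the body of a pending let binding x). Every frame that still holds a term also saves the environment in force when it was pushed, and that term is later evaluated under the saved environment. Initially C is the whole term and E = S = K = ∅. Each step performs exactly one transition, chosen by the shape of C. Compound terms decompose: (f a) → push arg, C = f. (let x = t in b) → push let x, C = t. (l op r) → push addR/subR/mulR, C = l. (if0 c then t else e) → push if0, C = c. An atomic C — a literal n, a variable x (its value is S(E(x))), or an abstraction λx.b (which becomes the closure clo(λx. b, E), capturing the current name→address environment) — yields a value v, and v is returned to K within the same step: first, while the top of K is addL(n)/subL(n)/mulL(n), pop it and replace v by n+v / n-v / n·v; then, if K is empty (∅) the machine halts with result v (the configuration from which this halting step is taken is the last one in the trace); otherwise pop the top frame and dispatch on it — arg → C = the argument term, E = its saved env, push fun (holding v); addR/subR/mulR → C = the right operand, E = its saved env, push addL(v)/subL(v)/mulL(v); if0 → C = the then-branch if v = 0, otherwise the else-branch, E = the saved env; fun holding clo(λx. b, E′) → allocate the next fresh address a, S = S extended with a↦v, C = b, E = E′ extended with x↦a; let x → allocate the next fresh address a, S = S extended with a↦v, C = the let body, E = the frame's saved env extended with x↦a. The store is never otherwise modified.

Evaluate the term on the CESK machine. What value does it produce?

[0] [C=((λp. ((λv. (let u = -4 in 0)) 8)) ((λy. ((λx. ((λz. -2) x)) 3)) (let p = 0 in 2))) | E=∅ | S=∅ | K=∅]
[1] [C=(λp. ((λv. (let u = -4 in 0)) 8)) | E=∅ | S=∅ | K=[arg]]
[2] [C=((λy. ((λx. ((λz. -2) x)) 3)) (let p = 0 in 2)) | E=∅ | S=∅ | K=[fun]]
[3] [C=(λy. ((λx. ((λz. -2) x)) 3)) | E=∅ | S=∅ | K=[arg :: fun]]
[4] [C=(let p = 0 in 2) | E=∅ | S=∅ | K=[fun :: fun]]
[5] [C=0 | E=∅ | S=∅ | K=[let p :: fun :: fun]]
[6] [C=2 | E={p↦0} | S={0↦0} | K=[fun :: fun]]
[7] [C=((λx. ((λz. -2) x)) 3) | E={y↦1} | S={0↦0, 1↦2} | K=[fun]]
[8] [C=(λx. ((λz. -2) x)) | E={y↦1} | S={0↦0, 1↦2} | K=[arg :: fun]]
[9] [C=3 | E={y↦1} | S={0↦0, 1↦2} | K=[fun :: fun]]
[10] [C=((λz. -2) x) | E={x↦2, y↦1} | S={0↦0, 1↦2, 2↦3} | K=[fun]]
[11] [C=(λz. -2) | E={x↦2, y↦1} | S={0↦0, 1↦2, 2↦3} | K=[arg :: fun]]
[12] [C=x | E={x↦2, y↦1} | S={0↦0, 1↦2, 2↦3} | K=[fun :: fun]]
[13] [C=-2 | E={z↦3, x↦2, y↦1} | S={0↦0, 1↦2, 2↦3, 3↦3} | K=[fun]]
[14] [C=((λv. (let u = -4 in 0)) 8) | E={p↦4} | S={0↦0, 1↦2, 2↦3, 3↦3, 4↦-2} | K=∅]
[15] [C=(λv. (let u = -4 in 0)) | E={p↦4} | S={0↦0, 1↦2, 2↦3, 3↦3, 4↦-2} | K=[arg]]
[16] [C=8 | E={p↦4} | S={0↦0, 1↦2, 2↦3, 3↦3, 4↦-2} | K=[fun]]
[17] [C=(let u = -4 in 0) | E={v↦5, p↦4} | S={0↦0, 1↦2, 2↦3, 3↦3, 4↦-2, 5↦8} | K=∅]
[18] [C=-4 | E={v↦5, p↦4} | S={0↦0, 1↦2, 2↦3, 3↦3, 4↦-2, 5↦8} | K=[let u]]
[19] [C=0 | E={u↦6, v↦5, p↦4} | S={0↦0, 1↦2, 2↦3, 3↦3, 4↦-2, 5↦8, 6↦-4} | K=∅]
→ final value 0

Answer: 0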